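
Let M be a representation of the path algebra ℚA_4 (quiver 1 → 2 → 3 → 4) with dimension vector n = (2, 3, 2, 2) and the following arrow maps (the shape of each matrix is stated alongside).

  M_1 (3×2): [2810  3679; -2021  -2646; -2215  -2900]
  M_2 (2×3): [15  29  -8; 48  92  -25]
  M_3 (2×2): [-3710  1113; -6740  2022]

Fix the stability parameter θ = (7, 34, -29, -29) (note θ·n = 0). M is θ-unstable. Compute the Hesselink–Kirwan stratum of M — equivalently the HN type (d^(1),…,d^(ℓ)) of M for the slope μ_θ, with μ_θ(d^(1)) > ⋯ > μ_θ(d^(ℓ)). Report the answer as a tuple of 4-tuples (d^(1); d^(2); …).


Via rank(M_{q-1}∘⋯∘M_p): M ≅ I[1,3], I[1,4], I[2,2], I[4,4].
μ_θ-semistable layers: μ^(1)=34; μ^(2)=4; μ^(3)=-17/4; μ^(4)=-29

((0, 1, 0, 0); (1, 1, 1, 0); (1, 1, 1, 1); (0, 0, 0, 1))


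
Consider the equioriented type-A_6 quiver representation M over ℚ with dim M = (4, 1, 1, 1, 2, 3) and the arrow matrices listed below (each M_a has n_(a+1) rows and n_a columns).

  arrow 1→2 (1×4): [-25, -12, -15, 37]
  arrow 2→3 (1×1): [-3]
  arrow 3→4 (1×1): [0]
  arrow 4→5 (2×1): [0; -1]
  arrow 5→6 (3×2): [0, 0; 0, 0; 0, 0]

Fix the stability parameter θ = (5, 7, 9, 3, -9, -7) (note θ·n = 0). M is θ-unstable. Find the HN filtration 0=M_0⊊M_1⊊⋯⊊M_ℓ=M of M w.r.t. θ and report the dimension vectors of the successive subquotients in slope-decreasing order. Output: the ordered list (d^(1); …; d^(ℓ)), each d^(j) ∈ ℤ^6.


Interval decomposition of M: I[1,1]^3, I[1,3], I[4,5], I[5,5], I[6,6]^3.
HN type (ℓ=6): μ^(1)=9; μ^(2)=7; μ^(3)=5; μ^(4)=-3; μ^(5)=-7; μ^(6)=-9

((0, 0, 1, 0, 0, 0); (0, 1, 0, 0, 0, 0); (4, 0, 0, 0, 0, 0); (0, 0, 0, 1, 1, 0); (0, 0, 0, 0, 0, 3); (0, 0, 0, 0, 1, 0))


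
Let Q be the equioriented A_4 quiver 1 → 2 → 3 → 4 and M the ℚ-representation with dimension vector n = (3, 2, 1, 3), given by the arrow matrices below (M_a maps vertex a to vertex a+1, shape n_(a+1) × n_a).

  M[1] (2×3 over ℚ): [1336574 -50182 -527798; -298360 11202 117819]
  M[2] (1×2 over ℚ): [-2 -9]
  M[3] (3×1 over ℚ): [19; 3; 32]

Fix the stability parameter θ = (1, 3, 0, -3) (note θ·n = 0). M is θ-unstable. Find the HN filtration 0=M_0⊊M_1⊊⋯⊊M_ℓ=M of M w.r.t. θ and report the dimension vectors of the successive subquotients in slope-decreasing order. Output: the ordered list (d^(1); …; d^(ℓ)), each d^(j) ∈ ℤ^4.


Barcode: M ≅ I[1,1], I[1,2], I[1,4], I[4,4]^2. HN layers by μ_θ (4 steps, strictly decreasing):
  μ^(1)=3; μ^(2)=1; μ^(3)=1/4; μ^(4)=-3

((0, 1, 0, 0); (2, 0, 0, 0); (1, 1, 1, 1); (0, 0, 0, 2))


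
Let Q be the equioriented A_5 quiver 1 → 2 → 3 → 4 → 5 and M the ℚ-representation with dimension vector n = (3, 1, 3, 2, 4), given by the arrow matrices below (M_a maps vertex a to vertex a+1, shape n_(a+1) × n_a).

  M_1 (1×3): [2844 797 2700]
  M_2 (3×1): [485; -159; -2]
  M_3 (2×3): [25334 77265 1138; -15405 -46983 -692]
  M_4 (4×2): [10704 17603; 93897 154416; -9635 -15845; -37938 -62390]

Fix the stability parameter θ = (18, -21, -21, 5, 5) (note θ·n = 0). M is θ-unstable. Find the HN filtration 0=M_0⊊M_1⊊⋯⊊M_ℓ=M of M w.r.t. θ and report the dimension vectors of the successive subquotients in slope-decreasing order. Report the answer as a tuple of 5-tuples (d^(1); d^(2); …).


Interval decomposition of M: I[1,1]^2, I[1,5], I[3,3], I[3,5], I[5,5]^2.
HN type (ℓ=4): μ^(1)=18; μ^(2)=5; μ^(3)=-8; μ^(4)=-21

((2, 0, 0, 0, 0); (0, 0, 0, 2, 4); (1, 1, 1, 0, 0); (0, 0, 2, 0, 0))


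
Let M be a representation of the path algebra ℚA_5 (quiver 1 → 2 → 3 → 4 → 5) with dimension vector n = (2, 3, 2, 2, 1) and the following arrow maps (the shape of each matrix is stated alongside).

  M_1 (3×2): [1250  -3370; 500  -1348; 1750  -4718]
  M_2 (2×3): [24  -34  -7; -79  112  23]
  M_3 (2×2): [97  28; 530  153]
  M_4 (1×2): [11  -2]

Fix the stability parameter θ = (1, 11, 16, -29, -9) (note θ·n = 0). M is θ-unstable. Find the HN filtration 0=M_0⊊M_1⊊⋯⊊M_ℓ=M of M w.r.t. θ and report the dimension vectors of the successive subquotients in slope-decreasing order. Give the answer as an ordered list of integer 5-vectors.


Barcode: M ≅ I[1,1], I[1,5], I[2,2], I[2,4]. HN layers by μ_θ (4 steps, strictly decreasing):
  μ^(1)=11; μ^(2)=1; μ^(3)=-2/3; μ^(4)=-2

((0, 1, 0, 0, 0); (1, 0, 0, 0, 0); (0, 1, 1, 1, 0); (1, 1, 1, 1, 1))


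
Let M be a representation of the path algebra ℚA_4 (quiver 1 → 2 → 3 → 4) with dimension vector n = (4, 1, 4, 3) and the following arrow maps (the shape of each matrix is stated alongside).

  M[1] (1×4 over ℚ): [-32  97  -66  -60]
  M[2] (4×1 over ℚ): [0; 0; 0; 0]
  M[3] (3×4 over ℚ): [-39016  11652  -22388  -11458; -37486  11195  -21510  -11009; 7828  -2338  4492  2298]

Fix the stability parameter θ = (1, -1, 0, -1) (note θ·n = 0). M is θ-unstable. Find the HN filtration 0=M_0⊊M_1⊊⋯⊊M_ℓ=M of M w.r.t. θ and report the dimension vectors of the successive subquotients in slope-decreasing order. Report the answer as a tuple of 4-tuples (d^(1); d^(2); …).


Barcode: M ≅ I[1,1]^3, I[1,2], I[3,3]^2, I[3,4]^2, I[4,4]. HN layers by μ_θ (4 steps, strictly decreasing):
  μ^(1)=1; μ^(2)=0; μ^(3)=-1/2; μ^(4)=-1

((3, 0, 0, 0); (1, 1, 2, 0); (0, 0, 2, 2); (0, 0, 0, 1))


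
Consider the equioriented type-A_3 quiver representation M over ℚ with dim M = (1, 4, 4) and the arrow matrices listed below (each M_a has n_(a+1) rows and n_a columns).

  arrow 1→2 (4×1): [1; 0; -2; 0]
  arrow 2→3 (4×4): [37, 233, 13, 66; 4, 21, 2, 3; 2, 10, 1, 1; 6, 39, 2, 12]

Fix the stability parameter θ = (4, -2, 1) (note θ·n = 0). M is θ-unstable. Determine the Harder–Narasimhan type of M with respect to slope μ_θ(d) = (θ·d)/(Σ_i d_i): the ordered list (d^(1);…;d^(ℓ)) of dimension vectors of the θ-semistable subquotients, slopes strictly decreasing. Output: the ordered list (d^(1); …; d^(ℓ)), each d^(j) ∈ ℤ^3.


Via rank(M_{q-1}∘⋯∘M_p): M ≅ I[1,3], I[2,3]^3.
μ_θ-semistable layers: μ^(1)=1; μ^(2)=-2

((1, 1, 4); (0, 3, 0))


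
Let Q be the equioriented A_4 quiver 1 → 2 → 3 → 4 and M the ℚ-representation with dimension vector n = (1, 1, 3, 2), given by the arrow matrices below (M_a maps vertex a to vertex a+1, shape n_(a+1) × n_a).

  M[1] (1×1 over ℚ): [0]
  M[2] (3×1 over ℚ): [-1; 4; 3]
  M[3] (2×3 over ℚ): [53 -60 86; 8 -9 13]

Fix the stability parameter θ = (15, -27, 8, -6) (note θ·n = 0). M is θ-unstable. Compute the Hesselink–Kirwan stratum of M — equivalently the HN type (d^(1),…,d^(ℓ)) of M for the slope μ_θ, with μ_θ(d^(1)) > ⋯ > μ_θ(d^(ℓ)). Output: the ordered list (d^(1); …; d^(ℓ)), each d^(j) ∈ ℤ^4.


Interval decomposition of M: I[1,1], I[2,4], I[3,3], I[3,4].
HN type (ℓ=4): μ^(1)=15; μ^(2)=8; μ^(3)=1; μ^(4)=-27

((1, 0, 0, 0); (0, 0, 1, 0); (0, 0, 2, 2); (0, 1, 0, 0))


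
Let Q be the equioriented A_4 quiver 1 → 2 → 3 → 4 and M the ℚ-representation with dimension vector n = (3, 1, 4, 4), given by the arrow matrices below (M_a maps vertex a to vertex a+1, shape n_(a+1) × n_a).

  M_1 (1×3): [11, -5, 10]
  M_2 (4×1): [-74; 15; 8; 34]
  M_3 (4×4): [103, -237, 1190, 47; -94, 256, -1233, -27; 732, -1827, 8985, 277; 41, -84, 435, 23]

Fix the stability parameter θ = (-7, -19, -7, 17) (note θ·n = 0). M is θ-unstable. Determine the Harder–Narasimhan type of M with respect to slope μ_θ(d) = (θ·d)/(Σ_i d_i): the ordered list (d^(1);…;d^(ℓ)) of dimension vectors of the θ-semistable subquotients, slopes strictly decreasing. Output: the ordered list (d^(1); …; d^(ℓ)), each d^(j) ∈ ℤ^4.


Via rank(M_{q-1}∘⋯∘M_p): M ≅ I[1,1]^2, I[1,4], I[3,4]^3.
μ_θ-semistable layers: μ^(1)=17; μ^(2)=-7; μ^(3)=-13

((0, 0, 0, 4); (2, 0, 4, 0); (1, 1, 0, 0))


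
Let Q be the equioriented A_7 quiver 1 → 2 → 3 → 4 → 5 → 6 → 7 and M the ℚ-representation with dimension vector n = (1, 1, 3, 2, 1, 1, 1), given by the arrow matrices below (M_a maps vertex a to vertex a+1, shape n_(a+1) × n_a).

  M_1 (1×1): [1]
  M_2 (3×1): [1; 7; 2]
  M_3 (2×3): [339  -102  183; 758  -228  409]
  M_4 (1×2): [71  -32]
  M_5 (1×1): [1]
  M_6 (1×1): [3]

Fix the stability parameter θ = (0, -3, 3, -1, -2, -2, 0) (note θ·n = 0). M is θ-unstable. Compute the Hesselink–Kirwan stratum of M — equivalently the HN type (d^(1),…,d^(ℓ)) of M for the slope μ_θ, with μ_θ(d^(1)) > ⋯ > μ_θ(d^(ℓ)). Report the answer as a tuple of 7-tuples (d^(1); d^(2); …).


Interval decomposition of M: I[1,7], I[3,3], I[3,4].
HN type (ℓ=5): μ^(1)=3; μ^(2)=1; μ^(3)=0; μ^(4)=-1/2; μ^(5)=-3/2

((0, 0, 1, 0, 0, 0, 0); (0, 0, 1, 1, 0, 0, 0); (0, 0, 0, 0, 0, 0, 1); (0, 0, 1, 1, 1, 1, 0); (1, 1, 0, 0, 0, 0, 0))


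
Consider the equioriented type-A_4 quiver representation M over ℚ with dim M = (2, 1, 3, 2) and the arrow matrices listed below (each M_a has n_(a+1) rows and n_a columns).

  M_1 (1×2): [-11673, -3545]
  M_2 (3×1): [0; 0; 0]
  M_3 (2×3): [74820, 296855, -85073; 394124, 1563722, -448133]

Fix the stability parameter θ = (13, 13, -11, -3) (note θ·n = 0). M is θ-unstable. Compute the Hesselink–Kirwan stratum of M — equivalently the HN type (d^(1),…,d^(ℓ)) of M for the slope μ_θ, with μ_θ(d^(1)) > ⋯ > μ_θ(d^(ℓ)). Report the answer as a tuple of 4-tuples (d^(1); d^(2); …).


Interval decomposition of M: I[1,1], I[1,2], I[3,3], I[3,4]^2.
HN type (ℓ=3): μ^(1)=13; μ^(2)=-3; μ^(3)=-11

((2, 1, 0, 0); (0, 0, 0, 2); (0, 0, 3, 0))


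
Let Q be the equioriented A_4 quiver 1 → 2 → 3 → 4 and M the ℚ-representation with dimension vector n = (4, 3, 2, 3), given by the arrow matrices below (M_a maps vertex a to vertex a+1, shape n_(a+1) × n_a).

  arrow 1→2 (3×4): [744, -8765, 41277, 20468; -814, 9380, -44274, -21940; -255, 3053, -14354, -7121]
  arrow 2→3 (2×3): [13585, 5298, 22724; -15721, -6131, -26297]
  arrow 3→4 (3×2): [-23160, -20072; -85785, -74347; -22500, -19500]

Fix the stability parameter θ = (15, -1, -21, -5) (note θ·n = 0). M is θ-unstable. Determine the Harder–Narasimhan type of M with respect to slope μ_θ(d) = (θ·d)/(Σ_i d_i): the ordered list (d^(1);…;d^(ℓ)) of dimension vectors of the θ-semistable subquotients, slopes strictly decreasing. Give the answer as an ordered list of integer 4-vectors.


Barcode: M ≅ I[1,1], I[1,2], I[1,3], I[1,4], I[4,4]^2. HN layers by μ_θ (5 steps, strictly decreasing):
  μ^(1)=15; μ^(2)=7; μ^(3)=-7/3; μ^(4)=-3; μ^(5)=-5

((1, 0, 0, 0); (1, 1, 0, 0); (1, 1, 1, 0); (1, 1, 1, 1); (0, 0, 0, 2))


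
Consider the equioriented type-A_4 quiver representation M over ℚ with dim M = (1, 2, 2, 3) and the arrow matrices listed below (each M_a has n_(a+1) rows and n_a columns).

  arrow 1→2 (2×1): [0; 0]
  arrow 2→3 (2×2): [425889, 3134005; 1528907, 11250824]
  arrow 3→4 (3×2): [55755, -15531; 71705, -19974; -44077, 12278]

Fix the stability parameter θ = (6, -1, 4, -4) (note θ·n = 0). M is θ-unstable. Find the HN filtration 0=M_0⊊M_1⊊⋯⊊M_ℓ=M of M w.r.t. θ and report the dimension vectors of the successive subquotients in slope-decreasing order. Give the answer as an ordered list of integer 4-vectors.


Interval decomposition of M: I[1,1], I[2,4]^2, I[4,4].
HN type (ℓ=4): μ^(1)=6; μ^(2)=0; μ^(3)=-1; μ^(4)=-4

((1, 0, 0, 0); (0, 0, 2, 2); (0, 2, 0, 0); (0, 0, 0, 1))


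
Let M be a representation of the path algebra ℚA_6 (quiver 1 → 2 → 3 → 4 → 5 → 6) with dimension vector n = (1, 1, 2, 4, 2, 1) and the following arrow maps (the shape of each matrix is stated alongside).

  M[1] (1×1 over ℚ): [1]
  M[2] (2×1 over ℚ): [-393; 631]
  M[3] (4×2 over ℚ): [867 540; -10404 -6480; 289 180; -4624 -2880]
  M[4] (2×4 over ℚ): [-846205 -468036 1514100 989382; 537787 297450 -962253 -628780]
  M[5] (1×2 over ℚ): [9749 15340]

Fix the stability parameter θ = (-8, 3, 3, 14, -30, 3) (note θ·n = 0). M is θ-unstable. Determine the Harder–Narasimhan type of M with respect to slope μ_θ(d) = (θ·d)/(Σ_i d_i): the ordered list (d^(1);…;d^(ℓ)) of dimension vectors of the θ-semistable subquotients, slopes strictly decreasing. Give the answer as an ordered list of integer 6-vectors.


Interval decomposition of M: I[1,6], I[3,3], I[4,4]^2, I[4,5].
HN type (ℓ=4): μ^(1)=14; μ^(2)=3; μ^(3)=-5/2; μ^(4)=-8

((0, 0, 0, 2, 0, 0); (0, 0, 1, 0, 0, 1); (0, 1, 1, 1, 1, 0); (1, 0, 0, 1, 1, 0))


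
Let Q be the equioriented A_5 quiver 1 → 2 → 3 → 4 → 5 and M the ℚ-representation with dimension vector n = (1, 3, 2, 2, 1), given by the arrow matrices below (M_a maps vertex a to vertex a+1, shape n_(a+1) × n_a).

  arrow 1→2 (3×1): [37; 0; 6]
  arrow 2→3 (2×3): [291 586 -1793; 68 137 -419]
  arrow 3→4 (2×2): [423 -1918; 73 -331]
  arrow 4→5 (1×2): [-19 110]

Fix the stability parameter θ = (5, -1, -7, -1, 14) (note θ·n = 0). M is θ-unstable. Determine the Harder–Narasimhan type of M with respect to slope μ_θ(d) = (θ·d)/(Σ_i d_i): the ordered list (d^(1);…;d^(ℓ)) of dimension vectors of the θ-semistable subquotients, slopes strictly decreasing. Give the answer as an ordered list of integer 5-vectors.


Via rank(M_{q-1}∘⋯∘M_p): M ≅ I[1,5], I[2,2], I[2,4].
μ_θ-semistable layers: μ^(1)=14; μ^(2)=-1; μ^(3)=-4

((0, 0, 0, 0, 1); (1, 2, 1, 2, 0); (0, 1, 1, 0, 0))


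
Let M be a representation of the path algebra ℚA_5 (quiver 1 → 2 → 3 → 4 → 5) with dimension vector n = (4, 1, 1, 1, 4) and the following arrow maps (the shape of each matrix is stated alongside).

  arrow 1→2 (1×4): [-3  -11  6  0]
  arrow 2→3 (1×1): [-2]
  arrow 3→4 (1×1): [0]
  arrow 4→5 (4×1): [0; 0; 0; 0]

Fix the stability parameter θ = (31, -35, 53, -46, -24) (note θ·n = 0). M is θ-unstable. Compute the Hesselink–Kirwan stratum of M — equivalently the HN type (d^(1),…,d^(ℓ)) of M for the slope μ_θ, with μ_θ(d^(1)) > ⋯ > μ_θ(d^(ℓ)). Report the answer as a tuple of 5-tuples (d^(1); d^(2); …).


Barcode: M ≅ I[1,1]^3, I[1,3], I[4,4], I[5,5]^4. HN layers by μ_θ (5 steps, strictly decreasing):
  μ^(1)=53; μ^(2)=31; μ^(3)=-2; μ^(4)=-24; μ^(5)=-46

((0, 0, 1, 0, 0); (3, 0, 0, 0, 0); (1, 1, 0, 0, 0); (0, 0, 0, 0, 4); (0, 0, 0, 1, 0))


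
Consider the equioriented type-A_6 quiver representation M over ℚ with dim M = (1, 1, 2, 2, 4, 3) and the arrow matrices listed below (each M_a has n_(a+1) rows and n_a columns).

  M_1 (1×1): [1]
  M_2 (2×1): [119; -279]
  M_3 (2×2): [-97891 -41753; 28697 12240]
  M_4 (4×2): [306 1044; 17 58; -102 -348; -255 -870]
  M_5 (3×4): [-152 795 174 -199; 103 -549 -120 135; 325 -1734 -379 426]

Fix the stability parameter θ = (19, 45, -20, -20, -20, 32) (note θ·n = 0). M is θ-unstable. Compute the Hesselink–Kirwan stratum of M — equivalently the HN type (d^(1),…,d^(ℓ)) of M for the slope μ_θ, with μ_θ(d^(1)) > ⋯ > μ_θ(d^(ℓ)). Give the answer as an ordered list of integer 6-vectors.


Barcode: M ≅ I[1,4], I[3,5], I[5,6]^3. HN layers by μ_θ (3 steps, strictly decreasing):
  μ^(1)=32; μ^(2)=6; μ^(3)=-20

((0, 0, 0, 0, 0, 3); (1, 1, 1, 1, 0, 0); (0, 0, 1, 1, 4, 0))


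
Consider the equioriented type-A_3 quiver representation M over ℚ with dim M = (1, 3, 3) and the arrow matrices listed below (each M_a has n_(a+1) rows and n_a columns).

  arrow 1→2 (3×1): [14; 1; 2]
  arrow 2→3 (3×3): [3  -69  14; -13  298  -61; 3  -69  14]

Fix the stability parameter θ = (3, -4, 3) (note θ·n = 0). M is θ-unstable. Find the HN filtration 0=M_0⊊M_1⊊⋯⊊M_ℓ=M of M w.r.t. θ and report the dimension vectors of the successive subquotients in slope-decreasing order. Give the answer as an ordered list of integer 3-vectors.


Barcode: M ≅ I[1,3], I[2,2], I[2,3], I[3,3]. HN layers by μ_θ (3 steps, strictly decreasing):
  μ^(1)=3; μ^(2)=-1/2; μ^(3)=-4

((0, 0, 3); (1, 1, 0); (0, 2, 0))


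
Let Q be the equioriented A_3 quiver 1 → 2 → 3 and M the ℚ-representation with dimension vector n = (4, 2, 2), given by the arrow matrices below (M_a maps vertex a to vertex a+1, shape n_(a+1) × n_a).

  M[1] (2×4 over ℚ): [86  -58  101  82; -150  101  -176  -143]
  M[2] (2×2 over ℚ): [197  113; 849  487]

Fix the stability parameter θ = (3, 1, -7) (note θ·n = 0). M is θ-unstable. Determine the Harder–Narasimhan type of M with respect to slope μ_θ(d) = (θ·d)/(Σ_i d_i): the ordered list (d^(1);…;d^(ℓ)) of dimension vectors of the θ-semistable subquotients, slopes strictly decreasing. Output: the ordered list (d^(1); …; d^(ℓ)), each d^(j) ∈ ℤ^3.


Barcode: M ≅ I[1,1]^2, I[1,3]^2. HN layers by μ_θ (2 steps, strictly decreasing):
  μ^(1)=3; μ^(2)=-1

((2, 0, 0); (2, 2, 2))


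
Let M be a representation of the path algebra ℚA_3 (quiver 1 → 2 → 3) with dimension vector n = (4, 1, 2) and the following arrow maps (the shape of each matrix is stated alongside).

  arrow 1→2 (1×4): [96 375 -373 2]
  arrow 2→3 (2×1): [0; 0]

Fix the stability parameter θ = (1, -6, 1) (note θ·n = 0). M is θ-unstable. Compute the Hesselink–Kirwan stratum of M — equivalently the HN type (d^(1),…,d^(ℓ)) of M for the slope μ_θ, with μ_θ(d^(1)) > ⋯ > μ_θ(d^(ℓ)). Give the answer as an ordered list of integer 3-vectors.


Via rank(M_{q-1}∘⋯∘M_p): M ≅ I[1,1]^3, I[1,2], I[3,3]^2.
μ_θ-semistable layers: μ^(1)=1; μ^(2)=-5/2

((3, 0, 2); (1, 1, 0))


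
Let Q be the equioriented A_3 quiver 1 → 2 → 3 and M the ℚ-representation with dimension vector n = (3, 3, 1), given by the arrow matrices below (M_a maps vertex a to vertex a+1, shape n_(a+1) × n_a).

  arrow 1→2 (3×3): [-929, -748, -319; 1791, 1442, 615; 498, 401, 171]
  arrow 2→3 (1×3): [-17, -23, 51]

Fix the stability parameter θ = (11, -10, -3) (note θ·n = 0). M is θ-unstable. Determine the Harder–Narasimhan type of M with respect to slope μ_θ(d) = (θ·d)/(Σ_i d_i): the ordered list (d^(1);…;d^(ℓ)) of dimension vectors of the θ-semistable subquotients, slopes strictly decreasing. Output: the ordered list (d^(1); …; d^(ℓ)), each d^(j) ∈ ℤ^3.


Via rank(M_{q-1}∘⋯∘M_p): M ≅ I[1,1], I[1,2], I[1,3], I[2,2].
μ_θ-semistable layers: μ^(1)=11; μ^(2)=1/2; μ^(3)=-2/3; μ^(4)=-10

((1, 0, 0); (1, 1, 0); (1, 1, 1); (0, 1, 0))


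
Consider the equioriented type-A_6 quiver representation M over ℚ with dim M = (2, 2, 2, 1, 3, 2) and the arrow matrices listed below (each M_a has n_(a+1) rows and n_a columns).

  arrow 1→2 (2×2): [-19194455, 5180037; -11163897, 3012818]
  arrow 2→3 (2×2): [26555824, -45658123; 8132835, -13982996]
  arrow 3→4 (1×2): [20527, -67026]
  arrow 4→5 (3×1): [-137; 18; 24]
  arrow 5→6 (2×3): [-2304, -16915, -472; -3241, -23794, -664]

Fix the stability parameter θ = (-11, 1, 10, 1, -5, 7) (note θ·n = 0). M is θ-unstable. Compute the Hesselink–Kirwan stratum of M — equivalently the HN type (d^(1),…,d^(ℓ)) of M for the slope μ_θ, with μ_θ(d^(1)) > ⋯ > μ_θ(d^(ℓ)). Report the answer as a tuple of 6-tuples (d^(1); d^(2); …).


Interval decomposition of M: I[1,3], I[1,6], I[5,5], I[5,6].
HN type (ℓ=6): μ^(1)=10; μ^(2)=7; μ^(3)=2; μ^(4)=1; μ^(5)=-5; μ^(6)=-11

((0, 0, 1, 0, 0, 0); (0, 0, 0, 0, 0, 2); (0, 0, 1, 1, 1, 0); (0, 2, 0, 0, 0, 0); (0, 0, 0, 0, 2, 0); (2, 0, 0, 0, 0, 0))


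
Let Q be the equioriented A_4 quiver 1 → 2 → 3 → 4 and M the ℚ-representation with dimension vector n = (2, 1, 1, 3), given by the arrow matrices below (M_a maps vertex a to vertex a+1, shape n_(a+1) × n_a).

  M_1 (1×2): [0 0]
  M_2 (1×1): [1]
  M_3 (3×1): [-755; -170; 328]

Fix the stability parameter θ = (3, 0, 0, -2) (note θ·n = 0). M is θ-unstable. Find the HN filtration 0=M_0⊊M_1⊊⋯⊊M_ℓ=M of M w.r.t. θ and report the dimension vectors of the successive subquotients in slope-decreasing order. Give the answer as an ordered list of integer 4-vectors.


Barcode: M ≅ I[1,1]^2, I[2,4], I[4,4]^2. HN layers by μ_θ (3 steps, strictly decreasing):
  μ^(1)=3; μ^(2)=-2/3; μ^(3)=-2

((2, 0, 0, 0); (0, 1, 1, 1); (0, 0, 0, 2))


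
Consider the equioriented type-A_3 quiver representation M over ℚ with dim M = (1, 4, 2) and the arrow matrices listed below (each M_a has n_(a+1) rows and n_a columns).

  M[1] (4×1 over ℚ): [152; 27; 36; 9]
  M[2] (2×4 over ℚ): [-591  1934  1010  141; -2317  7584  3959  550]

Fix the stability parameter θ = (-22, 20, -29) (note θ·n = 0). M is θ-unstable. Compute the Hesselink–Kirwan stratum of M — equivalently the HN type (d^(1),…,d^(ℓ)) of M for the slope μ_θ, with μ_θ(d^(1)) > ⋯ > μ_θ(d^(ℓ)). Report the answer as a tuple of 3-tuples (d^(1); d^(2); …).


Interval decomposition of M: I[1,3], I[2,2]^2, I[2,3].
HN type (ℓ=3): μ^(1)=20; μ^(2)=-9/2; μ^(3)=-22

((0, 2, 0); (0, 2, 2); (1, 0, 0))


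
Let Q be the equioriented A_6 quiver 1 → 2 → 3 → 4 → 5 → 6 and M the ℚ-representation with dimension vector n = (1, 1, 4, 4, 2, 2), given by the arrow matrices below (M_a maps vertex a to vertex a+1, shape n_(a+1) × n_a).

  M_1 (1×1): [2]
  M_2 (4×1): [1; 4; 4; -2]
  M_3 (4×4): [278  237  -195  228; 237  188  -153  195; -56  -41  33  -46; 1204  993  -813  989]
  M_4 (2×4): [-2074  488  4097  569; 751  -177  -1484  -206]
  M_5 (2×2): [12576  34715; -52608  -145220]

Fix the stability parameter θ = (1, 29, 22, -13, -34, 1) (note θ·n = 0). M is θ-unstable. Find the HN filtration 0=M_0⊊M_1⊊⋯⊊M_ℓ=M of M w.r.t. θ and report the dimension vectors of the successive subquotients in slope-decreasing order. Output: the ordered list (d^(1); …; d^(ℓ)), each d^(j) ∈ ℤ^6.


Via rank(M_{q-1}∘⋯∘M_p): M ≅ I[1,6], I[3,3], I[3,4], I[3,5], I[4,4], I[6,6].
μ_θ-semistable layers: μ^(1)=22; μ^(2)=9/2; μ^(3)=1; μ^(4)=-25/3; μ^(5)=-13

((0, 0, 1, 0, 0, 0); (0, 0, 1, 1, 0, 0); (1, 1, 1, 1, 1, 2); (0, 0, 1, 1, 1, 0); (0, 0, 0, 1, 0, 0))


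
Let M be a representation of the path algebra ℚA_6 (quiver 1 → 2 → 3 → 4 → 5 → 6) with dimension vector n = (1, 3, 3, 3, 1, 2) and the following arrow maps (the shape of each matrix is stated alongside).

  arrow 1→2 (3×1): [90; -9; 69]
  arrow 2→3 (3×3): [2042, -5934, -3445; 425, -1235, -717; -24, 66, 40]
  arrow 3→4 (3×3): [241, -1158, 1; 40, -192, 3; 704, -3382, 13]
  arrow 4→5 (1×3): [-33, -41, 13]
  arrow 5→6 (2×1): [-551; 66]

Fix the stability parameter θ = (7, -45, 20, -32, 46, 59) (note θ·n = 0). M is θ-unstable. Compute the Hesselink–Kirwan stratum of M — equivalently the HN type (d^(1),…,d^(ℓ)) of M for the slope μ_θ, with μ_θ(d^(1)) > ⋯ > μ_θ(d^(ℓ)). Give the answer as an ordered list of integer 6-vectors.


Via rank(M_{q-1}∘⋯∘M_p): M ≅ I[1,6], I[2,4]^2, I[6,6].
μ_θ-semistable layers: μ^(1)=59; μ^(2)=46; μ^(3)=-6; μ^(4)=-19; μ^(5)=-45

((0, 0, 0, 0, 0, 2); (0, 0, 0, 0, 1, 0); (0, 0, 3, 3, 0, 0); (1, 1, 0, 0, 0, 0); (0, 2, 0, 0, 0, 0))


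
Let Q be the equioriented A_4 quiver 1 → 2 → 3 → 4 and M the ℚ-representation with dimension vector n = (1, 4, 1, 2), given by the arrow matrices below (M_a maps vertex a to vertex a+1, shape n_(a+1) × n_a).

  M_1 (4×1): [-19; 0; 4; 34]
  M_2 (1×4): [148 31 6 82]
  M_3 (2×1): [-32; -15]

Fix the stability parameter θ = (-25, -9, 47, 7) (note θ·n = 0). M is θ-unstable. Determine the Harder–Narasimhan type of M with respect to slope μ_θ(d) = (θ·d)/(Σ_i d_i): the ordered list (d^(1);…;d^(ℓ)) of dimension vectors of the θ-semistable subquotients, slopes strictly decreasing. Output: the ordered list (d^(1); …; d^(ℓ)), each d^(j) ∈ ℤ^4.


Barcode: M ≅ I[1,2], I[2,2]^2, I[2,4], I[4,4]. HN layers by μ_θ (4 steps, strictly decreasing):
  μ^(1)=27; μ^(2)=7; μ^(3)=-9; μ^(4)=-25

((0, 0, 1, 1); (0, 0, 0, 1); (0, 4, 0, 0); (1, 0, 0, 0))


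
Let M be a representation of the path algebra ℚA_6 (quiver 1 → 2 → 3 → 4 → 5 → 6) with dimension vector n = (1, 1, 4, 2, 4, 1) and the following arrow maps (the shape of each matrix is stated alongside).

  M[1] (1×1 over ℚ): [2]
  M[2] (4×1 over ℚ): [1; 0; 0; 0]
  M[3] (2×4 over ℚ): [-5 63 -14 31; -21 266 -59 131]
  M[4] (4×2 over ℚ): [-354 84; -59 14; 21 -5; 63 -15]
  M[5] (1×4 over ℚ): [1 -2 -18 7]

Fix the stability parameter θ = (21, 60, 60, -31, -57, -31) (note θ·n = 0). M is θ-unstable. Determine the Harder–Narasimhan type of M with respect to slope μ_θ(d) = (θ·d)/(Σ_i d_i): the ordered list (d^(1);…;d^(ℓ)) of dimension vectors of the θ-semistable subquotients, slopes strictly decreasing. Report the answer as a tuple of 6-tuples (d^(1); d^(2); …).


Interval decomposition of M: I[1,6], I[3,3]^2, I[3,5], I[5,5]^2.
HN type (ℓ=4): μ^(1)=60; μ^(2)=11/3; μ^(3)=-28/3; μ^(4)=-57

((0, 0, 2, 0, 0, 0); (1, 1, 1, 1, 1, 1); (0, 0, 1, 1, 1, 0); (0, 0, 0, 0, 2, 0))


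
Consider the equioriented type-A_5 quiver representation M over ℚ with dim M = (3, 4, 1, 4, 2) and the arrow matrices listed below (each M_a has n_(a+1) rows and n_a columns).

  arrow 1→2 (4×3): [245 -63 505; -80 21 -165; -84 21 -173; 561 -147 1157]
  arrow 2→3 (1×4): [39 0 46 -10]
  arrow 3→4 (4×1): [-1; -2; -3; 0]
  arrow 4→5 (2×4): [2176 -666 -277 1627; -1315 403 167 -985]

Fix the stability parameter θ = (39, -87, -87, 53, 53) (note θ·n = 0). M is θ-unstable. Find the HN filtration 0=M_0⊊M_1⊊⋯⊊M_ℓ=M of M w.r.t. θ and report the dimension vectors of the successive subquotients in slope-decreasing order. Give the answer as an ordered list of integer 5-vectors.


Via rank(M_{q-1}∘⋯∘M_p): M ≅ I[1,1], I[1,2], I[1,5], I[2,2]^2, I[4,4]^2, I[4,5].
μ_θ-semistable layers: μ^(1)=53; μ^(2)=39; μ^(3)=-24; μ^(4)=-45; μ^(5)=-87

((0, 0, 0, 4, 2); (1, 0, 0, 0, 0); (1, 1, 0, 0, 0); (1, 1, 1, 0, 0); (0, 2, 0, 0, 0))


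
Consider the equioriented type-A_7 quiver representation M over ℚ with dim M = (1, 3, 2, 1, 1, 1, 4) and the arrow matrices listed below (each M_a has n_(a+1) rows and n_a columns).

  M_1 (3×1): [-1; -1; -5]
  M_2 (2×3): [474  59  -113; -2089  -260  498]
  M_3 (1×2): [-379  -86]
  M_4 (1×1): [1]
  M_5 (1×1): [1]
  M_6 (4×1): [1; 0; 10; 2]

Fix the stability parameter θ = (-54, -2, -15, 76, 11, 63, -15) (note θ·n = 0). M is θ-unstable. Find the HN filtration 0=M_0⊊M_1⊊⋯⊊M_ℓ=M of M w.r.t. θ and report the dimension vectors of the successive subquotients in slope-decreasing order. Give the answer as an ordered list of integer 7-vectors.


Barcode: M ≅ I[1,7], I[2,2], I[2,3], I[7,7]^3. HN layers by μ_θ (5 steps, strictly decreasing):
  μ^(1)=135/4; μ^(2)=-2; μ^(3)=-17/2; μ^(4)=-15; μ^(5)=-54

((0, 0, 0, 1, 1, 1, 1); (0, 1, 0, 0, 0, 0, 0); (0, 2, 2, 0, 0, 0, 0); (0, 0, 0, 0, 0, 0, 3); (1, 0, 0, 0, 0, 0, 0))


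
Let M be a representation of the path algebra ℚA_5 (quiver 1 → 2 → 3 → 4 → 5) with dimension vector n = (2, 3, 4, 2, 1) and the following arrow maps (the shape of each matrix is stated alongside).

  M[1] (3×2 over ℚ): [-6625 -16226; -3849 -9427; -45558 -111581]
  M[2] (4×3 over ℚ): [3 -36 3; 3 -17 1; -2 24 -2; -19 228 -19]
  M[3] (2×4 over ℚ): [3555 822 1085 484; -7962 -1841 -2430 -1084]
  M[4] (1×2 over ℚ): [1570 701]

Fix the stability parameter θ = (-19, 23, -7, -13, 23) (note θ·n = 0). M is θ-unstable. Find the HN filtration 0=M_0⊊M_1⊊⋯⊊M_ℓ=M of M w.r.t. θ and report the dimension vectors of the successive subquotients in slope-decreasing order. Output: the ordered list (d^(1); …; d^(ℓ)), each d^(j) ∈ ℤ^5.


Interval decomposition of M: I[1,2], I[1,4], I[2,5], I[3,3]^2.
HN type (ℓ=4): μ^(1)=23; μ^(2)=1; μ^(3)=-7; μ^(4)=-19

((0, 1, 0, 0, 1); (0, 2, 2, 2, 0); (0, 0, 2, 0, 0); (2, 0, 0, 0, 0))


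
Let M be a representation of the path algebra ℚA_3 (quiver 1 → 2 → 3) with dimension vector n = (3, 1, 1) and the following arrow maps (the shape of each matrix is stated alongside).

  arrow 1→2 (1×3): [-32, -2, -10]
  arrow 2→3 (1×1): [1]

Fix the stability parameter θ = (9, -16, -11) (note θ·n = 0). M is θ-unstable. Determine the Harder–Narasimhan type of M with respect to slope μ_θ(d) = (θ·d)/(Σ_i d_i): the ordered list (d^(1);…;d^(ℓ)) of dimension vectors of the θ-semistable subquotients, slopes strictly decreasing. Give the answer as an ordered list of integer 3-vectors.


Interval decomposition of M: I[1,1]^2, I[1,3].
HN type (ℓ=2): μ^(1)=9; μ^(2)=-6

((2, 0, 0); (1, 1, 1))


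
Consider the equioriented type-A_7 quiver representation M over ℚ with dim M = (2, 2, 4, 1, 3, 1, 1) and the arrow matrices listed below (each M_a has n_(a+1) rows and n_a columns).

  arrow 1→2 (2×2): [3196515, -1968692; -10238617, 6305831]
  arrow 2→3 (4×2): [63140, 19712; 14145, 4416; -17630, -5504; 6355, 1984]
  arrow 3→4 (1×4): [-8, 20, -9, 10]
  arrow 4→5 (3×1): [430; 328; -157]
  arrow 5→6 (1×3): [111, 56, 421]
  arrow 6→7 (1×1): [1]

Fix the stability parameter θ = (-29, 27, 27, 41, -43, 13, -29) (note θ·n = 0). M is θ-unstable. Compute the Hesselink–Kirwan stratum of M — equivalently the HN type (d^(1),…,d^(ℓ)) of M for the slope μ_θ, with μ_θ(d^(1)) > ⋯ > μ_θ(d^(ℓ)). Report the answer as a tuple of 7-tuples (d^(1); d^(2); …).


Interval decomposition of M: I[1,2], I[1,3], I[3,3]^2, I[3,7], I[5,5]^2.
HN type (ℓ=4): μ^(1)=27; μ^(2)=9/5; μ^(3)=-29; μ^(4)=-43

((0, 2, 3, 0, 0, 0, 0); (0, 0, 1, 1, 1, 1, 1); (2, 0, 0, 0, 0, 0, 0); (0, 0, 0, 0, 2, 0, 0))


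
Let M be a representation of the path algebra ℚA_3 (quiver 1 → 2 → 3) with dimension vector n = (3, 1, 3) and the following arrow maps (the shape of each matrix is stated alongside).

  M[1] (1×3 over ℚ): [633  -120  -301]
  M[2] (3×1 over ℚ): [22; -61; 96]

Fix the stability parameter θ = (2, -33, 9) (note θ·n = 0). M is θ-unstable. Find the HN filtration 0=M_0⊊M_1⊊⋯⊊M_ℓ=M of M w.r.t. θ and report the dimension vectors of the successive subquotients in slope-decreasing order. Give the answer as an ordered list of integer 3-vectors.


Via rank(M_{q-1}∘⋯∘M_p): M ≅ I[1,1]^2, I[1,3], I[3,3]^2.
μ_θ-semistable layers: μ^(1)=9; μ^(2)=2; μ^(3)=-31/2

((0, 0, 3); (2, 0, 0); (1, 1, 0))


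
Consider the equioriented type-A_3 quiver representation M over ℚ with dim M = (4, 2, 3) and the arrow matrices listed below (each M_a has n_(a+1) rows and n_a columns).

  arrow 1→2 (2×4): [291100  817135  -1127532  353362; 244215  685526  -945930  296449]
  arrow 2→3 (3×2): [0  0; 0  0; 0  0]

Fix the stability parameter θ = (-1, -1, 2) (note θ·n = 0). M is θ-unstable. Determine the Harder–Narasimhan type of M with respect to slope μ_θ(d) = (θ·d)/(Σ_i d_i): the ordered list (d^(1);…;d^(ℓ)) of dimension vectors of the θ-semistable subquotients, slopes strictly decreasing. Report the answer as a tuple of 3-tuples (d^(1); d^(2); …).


Via rank(M_{q-1}∘⋯∘M_p): M ≅ I[1,1]^2, I[1,2]^2, I[3,3]^3.
μ_θ-semistable layers: μ^(1)=2; μ^(2)=-1

((0, 0, 3); (4, 2, 0))


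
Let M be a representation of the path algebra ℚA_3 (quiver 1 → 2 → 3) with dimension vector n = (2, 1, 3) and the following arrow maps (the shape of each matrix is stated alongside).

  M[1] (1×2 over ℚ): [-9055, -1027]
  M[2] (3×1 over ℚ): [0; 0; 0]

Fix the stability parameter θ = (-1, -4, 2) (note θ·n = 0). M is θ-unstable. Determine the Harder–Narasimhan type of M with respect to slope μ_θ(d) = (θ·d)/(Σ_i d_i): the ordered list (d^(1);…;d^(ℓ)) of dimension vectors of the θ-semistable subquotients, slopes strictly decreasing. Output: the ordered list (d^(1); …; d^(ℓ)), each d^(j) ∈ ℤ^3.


Via rank(M_{q-1}∘⋯∘M_p): M ≅ I[1,1], I[1,2], I[3,3]^3.
μ_θ-semistable layers: μ^(1)=2; μ^(2)=-1; μ^(3)=-5/2

((0, 0, 3); (1, 0, 0); (1, 1, 0))


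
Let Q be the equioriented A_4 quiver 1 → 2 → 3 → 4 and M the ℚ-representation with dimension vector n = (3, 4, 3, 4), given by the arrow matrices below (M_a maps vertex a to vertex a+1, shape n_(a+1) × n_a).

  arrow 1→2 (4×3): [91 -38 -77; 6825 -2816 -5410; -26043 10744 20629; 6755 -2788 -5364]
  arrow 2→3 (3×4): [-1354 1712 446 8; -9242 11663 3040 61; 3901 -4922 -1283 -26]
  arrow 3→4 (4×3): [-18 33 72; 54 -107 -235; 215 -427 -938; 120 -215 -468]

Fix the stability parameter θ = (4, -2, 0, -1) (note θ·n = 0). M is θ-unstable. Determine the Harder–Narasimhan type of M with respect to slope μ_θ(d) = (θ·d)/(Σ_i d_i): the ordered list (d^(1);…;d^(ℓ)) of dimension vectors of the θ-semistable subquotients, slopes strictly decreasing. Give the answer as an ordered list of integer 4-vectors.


Interval decomposition of M: I[1,2]^2, I[1,4], I[2,4], I[3,4], I[4,4].
HN type (ℓ=5): μ^(1)=1; μ^(2)=1/4; μ^(3)=-1/2; μ^(4)=-1; μ^(5)=-2

((2, 2, 0, 0); (1, 1, 1, 1); (0, 0, 2, 2); (0, 0, 0, 1); (0, 1, 0, 0))


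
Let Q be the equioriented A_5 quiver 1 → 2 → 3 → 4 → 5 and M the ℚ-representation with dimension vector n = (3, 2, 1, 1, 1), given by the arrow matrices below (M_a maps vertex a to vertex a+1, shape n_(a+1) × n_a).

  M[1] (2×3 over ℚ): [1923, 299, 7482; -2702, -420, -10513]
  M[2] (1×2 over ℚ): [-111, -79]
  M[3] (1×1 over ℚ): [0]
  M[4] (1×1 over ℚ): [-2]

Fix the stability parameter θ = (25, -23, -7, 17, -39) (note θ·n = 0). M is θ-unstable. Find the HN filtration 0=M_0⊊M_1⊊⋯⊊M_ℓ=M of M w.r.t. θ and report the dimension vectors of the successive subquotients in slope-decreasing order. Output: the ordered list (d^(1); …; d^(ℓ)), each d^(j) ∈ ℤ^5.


Via rank(M_{q-1}∘⋯∘M_p): M ≅ I[1,1], I[1,2], I[1,3], I[4,5].
μ_θ-semistable layers: μ^(1)=25; μ^(2)=1; μ^(3)=-5/3; μ^(4)=-11

((1, 0, 0, 0, 0); (1, 1, 0, 0, 0); (1, 1, 1, 0, 0); (0, 0, 0, 1, 1))


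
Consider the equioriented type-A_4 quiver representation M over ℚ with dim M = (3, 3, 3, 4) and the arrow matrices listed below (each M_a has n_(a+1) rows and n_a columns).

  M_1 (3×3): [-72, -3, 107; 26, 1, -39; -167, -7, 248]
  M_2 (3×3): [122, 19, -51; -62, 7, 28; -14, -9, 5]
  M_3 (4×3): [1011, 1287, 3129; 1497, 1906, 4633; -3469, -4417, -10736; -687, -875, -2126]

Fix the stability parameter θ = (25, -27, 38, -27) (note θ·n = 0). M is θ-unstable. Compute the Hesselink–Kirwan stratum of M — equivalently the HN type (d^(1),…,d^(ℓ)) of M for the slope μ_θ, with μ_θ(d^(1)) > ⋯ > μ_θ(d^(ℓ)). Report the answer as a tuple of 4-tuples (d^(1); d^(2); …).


Via rank(M_{q-1}∘⋯∘M_p): M ≅ I[1,1], I[1,4]^2, I[2,2], I[3,4], I[4,4].
μ_θ-semistable layers: μ^(1)=25; μ^(2)=11/2; μ^(3)=-1; μ^(4)=-27

((1, 0, 0, 0); (0, 0, 3, 3); (2, 2, 0, 0); (0, 1, 0, 1))


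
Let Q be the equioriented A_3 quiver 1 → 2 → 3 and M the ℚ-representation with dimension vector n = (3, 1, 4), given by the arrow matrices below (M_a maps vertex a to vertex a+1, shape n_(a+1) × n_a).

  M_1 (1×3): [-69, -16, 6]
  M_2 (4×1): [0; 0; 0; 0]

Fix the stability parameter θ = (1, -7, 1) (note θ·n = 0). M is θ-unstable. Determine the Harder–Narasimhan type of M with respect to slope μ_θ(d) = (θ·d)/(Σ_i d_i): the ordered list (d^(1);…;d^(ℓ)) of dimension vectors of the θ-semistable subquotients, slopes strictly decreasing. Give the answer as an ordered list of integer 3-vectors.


Via rank(M_{q-1}∘⋯∘M_p): M ≅ I[1,1]^2, I[1,2], I[3,3]^4.
μ_θ-semistable layers: μ^(1)=1; μ^(2)=-3

((2, 0, 4); (1, 1, 0))


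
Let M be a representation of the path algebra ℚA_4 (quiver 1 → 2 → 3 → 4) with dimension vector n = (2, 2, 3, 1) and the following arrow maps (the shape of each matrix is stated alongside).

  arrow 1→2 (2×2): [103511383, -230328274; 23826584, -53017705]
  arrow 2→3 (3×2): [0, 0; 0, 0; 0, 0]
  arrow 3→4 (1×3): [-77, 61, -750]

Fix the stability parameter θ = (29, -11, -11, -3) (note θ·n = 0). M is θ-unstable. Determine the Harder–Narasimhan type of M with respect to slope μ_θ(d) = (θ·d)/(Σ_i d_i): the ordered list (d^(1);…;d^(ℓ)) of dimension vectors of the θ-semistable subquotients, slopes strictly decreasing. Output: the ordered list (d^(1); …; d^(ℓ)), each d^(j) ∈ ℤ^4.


Via rank(M_{q-1}∘⋯∘M_p): M ≅ I[1,2]^2, I[3,3]^2, I[3,4].
μ_θ-semistable layers: μ^(1)=9; μ^(2)=-3; μ^(3)=-11

((2, 2, 0, 0); (0, 0, 0, 1); (0, 0, 3, 0))


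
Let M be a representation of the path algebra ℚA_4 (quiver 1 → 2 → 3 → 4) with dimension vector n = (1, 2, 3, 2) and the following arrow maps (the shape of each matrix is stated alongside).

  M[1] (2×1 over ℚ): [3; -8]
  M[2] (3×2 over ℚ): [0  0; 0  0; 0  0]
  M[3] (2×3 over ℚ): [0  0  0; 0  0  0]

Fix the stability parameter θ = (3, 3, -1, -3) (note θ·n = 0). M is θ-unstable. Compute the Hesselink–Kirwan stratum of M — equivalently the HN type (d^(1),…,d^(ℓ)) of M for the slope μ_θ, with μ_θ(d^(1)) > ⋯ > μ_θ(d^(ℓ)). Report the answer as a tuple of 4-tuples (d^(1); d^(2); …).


Interval decomposition of M: I[1,2], I[2,2], I[3,3]^3, I[4,4]^2.
HN type (ℓ=3): μ^(1)=3; μ^(2)=-1; μ^(3)=-3

((1, 2, 0, 0); (0, 0, 3, 0); (0, 0, 0, 2))


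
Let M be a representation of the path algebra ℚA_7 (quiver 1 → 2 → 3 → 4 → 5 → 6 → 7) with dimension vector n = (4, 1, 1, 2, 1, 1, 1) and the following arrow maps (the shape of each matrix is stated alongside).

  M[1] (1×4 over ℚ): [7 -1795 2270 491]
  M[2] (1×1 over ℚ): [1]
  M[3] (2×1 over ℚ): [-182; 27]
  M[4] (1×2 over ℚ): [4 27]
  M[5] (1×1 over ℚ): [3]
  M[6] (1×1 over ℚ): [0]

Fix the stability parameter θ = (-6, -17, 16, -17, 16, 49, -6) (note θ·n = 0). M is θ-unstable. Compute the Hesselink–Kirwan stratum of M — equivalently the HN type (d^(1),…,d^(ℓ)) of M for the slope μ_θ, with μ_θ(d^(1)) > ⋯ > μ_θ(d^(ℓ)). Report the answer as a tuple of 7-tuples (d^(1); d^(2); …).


Interval decomposition of M: I[1,1]^3, I[1,6], I[4,4], I[7,7].
HN type (ℓ=6): μ^(1)=49; μ^(2)=16; μ^(3)=-1/2; μ^(4)=-6; μ^(5)=-23/2; μ^(6)=-17

((0, 0, 0, 0, 0, 1, 0); (0, 0, 0, 0, 1, 0, 0); (0, 0, 1, 1, 0, 0, 0); (3, 0, 0, 0, 0, 0, 1); (1, 1, 0, 0, 0, 0, 0); (0, 0, 0, 1, 0, 0, 0))


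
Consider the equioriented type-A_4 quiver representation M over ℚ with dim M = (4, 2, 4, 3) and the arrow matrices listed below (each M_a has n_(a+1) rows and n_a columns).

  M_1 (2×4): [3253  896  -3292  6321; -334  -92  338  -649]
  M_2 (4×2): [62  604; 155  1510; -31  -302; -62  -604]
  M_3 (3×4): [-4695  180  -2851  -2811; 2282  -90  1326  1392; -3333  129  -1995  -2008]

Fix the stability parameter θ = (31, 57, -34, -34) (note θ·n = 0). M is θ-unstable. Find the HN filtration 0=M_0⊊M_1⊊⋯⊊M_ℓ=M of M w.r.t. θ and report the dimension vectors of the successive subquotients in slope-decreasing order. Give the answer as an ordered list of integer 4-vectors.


Interval decomposition of M: I[1,1]^2, I[1,2], I[1,4], I[3,3], I[3,4]^2.
HN type (ℓ=4): μ^(1)=57; μ^(2)=31; μ^(3)=5; μ^(4)=-34

((0, 1, 0, 0); (3, 0, 0, 0); (1, 1, 1, 1); (0, 0, 3, 2))


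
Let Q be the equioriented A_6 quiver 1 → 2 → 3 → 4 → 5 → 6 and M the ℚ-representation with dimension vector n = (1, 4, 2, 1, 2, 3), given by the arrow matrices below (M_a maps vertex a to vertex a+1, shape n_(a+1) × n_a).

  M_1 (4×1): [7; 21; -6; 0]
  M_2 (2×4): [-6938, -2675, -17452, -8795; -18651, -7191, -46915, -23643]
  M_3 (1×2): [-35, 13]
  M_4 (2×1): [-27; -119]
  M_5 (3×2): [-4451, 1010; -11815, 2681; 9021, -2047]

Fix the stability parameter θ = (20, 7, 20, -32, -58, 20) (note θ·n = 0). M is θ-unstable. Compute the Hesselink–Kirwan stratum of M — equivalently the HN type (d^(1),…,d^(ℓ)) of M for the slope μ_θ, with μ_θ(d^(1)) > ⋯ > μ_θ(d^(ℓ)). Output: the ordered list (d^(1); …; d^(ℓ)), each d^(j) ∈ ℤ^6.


Barcode: M ≅ I[1,6], I[2,2]^2, I[2,3], I[5,6], I[6,6]. HN layers by μ_θ (4 steps, strictly decreasing):
  μ^(1)=20; μ^(2)=7; μ^(3)=-43/5; μ^(4)=-58

((0, 0, 1, 0, 0, 3); (0, 3, 0, 0, 0, 0); (1, 1, 1, 1, 1, 0); (0, 0, 0, 0, 1, 0))


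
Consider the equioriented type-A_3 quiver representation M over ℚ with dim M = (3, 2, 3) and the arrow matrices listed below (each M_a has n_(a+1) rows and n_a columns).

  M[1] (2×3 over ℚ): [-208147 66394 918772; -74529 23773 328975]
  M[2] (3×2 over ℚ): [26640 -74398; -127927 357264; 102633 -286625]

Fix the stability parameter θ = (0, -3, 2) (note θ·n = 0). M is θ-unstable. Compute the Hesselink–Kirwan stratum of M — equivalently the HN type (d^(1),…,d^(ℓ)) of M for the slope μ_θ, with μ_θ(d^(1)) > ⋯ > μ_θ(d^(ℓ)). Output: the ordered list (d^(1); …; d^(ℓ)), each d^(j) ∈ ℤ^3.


Barcode: M ≅ I[1,1], I[1,3]^2, I[3,3]. HN layers by μ_θ (3 steps, strictly decreasing):
  μ^(1)=2; μ^(2)=0; μ^(3)=-3/2

((0, 0, 3); (1, 0, 0); (2, 2, 0))
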